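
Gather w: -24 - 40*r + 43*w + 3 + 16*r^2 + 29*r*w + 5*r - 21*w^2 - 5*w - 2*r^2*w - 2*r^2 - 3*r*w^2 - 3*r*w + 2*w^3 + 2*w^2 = 14*r^2 - 35*r + 2*w^3 + w^2*(-3*r - 19) + w*(-2*r^2 + 26*r + 38) - 21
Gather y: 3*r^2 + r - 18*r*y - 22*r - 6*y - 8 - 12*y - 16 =3*r^2 - 21*r + y*(-18*r - 18) - 24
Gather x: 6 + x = x + 6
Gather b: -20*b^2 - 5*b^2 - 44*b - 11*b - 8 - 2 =-25*b^2 - 55*b - 10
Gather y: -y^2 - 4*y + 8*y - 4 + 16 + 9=-y^2 + 4*y + 21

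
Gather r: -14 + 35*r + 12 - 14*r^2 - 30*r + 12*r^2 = -2*r^2 + 5*r - 2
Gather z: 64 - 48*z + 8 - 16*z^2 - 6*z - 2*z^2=-18*z^2 - 54*z + 72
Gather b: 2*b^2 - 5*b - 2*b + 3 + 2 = 2*b^2 - 7*b + 5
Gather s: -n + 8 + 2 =10 - n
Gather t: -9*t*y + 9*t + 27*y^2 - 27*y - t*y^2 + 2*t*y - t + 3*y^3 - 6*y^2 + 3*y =t*(-y^2 - 7*y + 8) + 3*y^3 + 21*y^2 - 24*y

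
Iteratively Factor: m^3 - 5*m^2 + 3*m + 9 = (m + 1)*(m^2 - 6*m + 9) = (m - 3)*(m + 1)*(m - 3)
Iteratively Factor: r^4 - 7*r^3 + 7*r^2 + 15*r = (r + 1)*(r^3 - 8*r^2 + 15*r) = (r - 5)*(r + 1)*(r^2 - 3*r) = r*(r - 5)*(r + 1)*(r - 3)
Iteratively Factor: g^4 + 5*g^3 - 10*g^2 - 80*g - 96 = (g + 3)*(g^3 + 2*g^2 - 16*g - 32) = (g - 4)*(g + 3)*(g^2 + 6*g + 8) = (g - 4)*(g + 2)*(g + 3)*(g + 4)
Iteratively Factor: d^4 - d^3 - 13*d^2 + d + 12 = (d - 1)*(d^3 - 13*d - 12) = (d - 4)*(d - 1)*(d^2 + 4*d + 3) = (d - 4)*(d - 1)*(d + 3)*(d + 1)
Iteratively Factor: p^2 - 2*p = (p)*(p - 2)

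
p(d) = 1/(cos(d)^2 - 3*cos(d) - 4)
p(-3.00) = -20.03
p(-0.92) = -0.18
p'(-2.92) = 73.52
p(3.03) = -32.19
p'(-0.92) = 0.05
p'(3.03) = -575.68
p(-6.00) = -0.17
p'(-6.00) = -0.00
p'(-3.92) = -1.69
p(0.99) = -0.19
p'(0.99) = -0.06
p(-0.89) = -0.18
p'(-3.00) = 281.82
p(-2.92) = -8.22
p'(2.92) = -73.52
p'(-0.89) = 0.04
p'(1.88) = -0.38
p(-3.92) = -0.74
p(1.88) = -0.33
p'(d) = (2*sin(d)*cos(d) - 3*sin(d))/(cos(d)^2 - 3*cos(d) - 4)^2 = (2*cos(d) - 3)*sin(d)/(sin(d)^2 + 3*cos(d) + 3)^2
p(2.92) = -8.22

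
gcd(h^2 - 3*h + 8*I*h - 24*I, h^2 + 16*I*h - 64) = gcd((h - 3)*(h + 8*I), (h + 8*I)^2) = h + 8*I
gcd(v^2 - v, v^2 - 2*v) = v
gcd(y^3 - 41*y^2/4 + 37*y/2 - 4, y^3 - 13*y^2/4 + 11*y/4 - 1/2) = y^2 - 9*y/4 + 1/2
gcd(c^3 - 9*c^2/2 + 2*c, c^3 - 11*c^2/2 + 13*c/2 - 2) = c^2 - 9*c/2 + 2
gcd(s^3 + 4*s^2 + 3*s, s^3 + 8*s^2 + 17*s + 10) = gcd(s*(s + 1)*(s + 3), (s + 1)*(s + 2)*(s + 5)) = s + 1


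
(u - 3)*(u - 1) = u^2 - 4*u + 3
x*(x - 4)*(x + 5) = x^3 + x^2 - 20*x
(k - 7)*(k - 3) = k^2 - 10*k + 21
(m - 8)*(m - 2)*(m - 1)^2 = m^4 - 12*m^3 + 37*m^2 - 42*m + 16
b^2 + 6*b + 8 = (b + 2)*(b + 4)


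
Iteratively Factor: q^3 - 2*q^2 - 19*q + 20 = (q + 4)*(q^2 - 6*q + 5) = (q - 5)*(q + 4)*(q - 1)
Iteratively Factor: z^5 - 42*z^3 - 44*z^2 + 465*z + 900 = (z - 5)*(z^4 + 5*z^3 - 17*z^2 - 129*z - 180) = (z - 5)*(z + 3)*(z^3 + 2*z^2 - 23*z - 60) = (z - 5)*(z + 3)^2*(z^2 - z - 20) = (z - 5)*(z + 3)^2*(z + 4)*(z - 5)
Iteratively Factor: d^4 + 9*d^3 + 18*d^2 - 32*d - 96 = (d + 4)*(d^3 + 5*d^2 - 2*d - 24) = (d - 2)*(d + 4)*(d^2 + 7*d + 12) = (d - 2)*(d + 3)*(d + 4)*(d + 4)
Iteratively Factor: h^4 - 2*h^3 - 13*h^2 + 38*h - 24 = (h + 4)*(h^3 - 6*h^2 + 11*h - 6) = (h - 3)*(h + 4)*(h^2 - 3*h + 2) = (h - 3)*(h - 2)*(h + 4)*(h - 1)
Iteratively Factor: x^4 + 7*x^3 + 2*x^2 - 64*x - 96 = (x - 3)*(x^3 + 10*x^2 + 32*x + 32) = (x - 3)*(x + 4)*(x^2 + 6*x + 8) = (x - 3)*(x + 2)*(x + 4)*(x + 4)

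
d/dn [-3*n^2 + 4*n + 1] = 4 - 6*n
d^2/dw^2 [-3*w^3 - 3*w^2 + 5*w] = -18*w - 6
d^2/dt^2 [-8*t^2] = -16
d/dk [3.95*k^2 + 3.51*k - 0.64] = 7.9*k + 3.51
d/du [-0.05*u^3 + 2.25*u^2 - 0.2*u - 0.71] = -0.15*u^2 + 4.5*u - 0.2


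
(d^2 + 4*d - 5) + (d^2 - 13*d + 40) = 2*d^2 - 9*d + 35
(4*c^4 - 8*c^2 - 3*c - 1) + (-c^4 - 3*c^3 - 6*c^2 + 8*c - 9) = 3*c^4 - 3*c^3 - 14*c^2 + 5*c - 10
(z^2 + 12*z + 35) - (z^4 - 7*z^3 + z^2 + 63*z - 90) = -z^4 + 7*z^3 - 51*z + 125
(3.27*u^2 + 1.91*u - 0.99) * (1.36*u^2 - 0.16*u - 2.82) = 4.4472*u^4 + 2.0744*u^3 - 10.8734*u^2 - 5.2278*u + 2.7918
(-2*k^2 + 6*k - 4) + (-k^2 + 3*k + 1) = -3*k^2 + 9*k - 3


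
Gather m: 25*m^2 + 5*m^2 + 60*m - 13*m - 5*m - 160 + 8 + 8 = 30*m^2 + 42*m - 144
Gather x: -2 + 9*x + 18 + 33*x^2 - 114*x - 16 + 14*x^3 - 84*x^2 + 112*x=14*x^3 - 51*x^2 + 7*x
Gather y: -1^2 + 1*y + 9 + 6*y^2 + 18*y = 6*y^2 + 19*y + 8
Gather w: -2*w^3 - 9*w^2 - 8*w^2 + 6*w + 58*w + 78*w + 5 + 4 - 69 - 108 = -2*w^3 - 17*w^2 + 142*w - 168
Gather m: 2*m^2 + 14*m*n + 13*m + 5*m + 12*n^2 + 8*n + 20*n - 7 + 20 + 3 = 2*m^2 + m*(14*n + 18) + 12*n^2 + 28*n + 16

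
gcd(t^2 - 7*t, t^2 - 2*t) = t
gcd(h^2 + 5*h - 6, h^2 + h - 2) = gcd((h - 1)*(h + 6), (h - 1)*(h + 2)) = h - 1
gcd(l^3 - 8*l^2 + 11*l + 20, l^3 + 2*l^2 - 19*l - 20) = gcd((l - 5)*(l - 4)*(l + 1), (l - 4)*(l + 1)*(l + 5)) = l^2 - 3*l - 4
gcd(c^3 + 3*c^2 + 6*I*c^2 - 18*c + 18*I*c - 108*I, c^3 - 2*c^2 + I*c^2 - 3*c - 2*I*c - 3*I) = c - 3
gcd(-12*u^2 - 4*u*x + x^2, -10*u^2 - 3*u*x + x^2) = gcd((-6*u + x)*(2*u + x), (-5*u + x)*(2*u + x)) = 2*u + x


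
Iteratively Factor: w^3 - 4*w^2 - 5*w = (w + 1)*(w^2 - 5*w) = w*(w + 1)*(w - 5)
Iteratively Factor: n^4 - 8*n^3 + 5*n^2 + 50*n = (n - 5)*(n^3 - 3*n^2 - 10*n) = n*(n - 5)*(n^2 - 3*n - 10) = n*(n - 5)*(n + 2)*(n - 5)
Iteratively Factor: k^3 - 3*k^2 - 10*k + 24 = (k - 4)*(k^2 + k - 6) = (k - 4)*(k + 3)*(k - 2)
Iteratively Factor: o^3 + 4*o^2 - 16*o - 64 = (o + 4)*(o^2 - 16) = (o + 4)^2*(o - 4)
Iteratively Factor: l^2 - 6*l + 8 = (l - 2)*(l - 4)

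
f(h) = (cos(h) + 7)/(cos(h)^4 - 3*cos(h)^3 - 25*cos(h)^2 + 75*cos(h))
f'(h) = (cos(h) + 7)*(4*sin(h)*cos(h)^3 - 9*sin(h)*cos(h)^2 - 50*sin(h)*cos(h) + 75*sin(h))/(cos(h)^4 - 3*cos(h)^3 - 25*cos(h)^2 + 75*cos(h))^2 - sin(h)/(cos(h)^4 - 3*cos(h)^3 - 25*cos(h)^2 + 75*cos(h))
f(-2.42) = -0.09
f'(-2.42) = -0.10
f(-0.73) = 0.19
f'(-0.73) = -0.09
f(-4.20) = -0.15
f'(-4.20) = 0.33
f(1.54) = 3.08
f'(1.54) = 98.38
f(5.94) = 0.17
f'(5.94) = -0.02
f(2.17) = -0.13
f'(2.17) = 0.23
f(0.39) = 0.17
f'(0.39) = 0.03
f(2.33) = -0.10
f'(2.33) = 0.13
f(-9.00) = -0.07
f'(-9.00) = -0.04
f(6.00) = 0.17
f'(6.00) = -0.02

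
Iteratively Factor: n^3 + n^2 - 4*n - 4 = (n + 1)*(n^2 - 4) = (n - 2)*(n + 1)*(n + 2)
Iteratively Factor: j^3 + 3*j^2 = (j + 3)*(j^2) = j*(j + 3)*(j)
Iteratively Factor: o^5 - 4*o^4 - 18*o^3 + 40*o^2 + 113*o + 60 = (o - 5)*(o^4 + o^3 - 13*o^2 - 25*o - 12) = (o - 5)*(o + 1)*(o^3 - 13*o - 12) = (o - 5)*(o + 1)^2*(o^2 - o - 12) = (o - 5)*(o - 4)*(o + 1)^2*(o + 3)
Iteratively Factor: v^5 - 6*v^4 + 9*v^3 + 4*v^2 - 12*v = (v - 2)*(v^4 - 4*v^3 + v^2 + 6*v) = (v - 2)*(v + 1)*(v^3 - 5*v^2 + 6*v) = (v - 3)*(v - 2)*(v + 1)*(v^2 - 2*v) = (v - 3)*(v - 2)^2*(v + 1)*(v)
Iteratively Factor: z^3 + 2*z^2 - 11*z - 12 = (z + 1)*(z^2 + z - 12) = (z + 1)*(z + 4)*(z - 3)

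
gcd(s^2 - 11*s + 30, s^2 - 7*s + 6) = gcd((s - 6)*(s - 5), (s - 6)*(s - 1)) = s - 6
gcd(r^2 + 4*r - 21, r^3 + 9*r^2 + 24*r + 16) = 1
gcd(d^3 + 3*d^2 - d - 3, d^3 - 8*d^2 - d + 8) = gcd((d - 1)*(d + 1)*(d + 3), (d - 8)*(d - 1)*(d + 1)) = d^2 - 1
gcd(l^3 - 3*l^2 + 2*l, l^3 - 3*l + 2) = l - 1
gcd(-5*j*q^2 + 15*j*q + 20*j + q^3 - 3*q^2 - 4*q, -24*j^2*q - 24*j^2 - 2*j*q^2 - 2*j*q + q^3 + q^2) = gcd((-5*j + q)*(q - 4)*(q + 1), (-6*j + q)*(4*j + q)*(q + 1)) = q + 1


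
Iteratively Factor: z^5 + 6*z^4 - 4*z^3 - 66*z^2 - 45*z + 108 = (z + 3)*(z^4 + 3*z^3 - 13*z^2 - 27*z + 36) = (z + 3)^2*(z^3 - 13*z + 12) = (z - 3)*(z + 3)^2*(z^2 + 3*z - 4) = (z - 3)*(z - 1)*(z + 3)^2*(z + 4)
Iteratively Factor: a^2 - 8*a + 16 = (a - 4)*(a - 4)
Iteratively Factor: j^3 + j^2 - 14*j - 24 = (j + 2)*(j^2 - j - 12) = (j + 2)*(j + 3)*(j - 4)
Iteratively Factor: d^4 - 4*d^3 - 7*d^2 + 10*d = (d)*(d^3 - 4*d^2 - 7*d + 10) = d*(d - 5)*(d^2 + d - 2) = d*(d - 5)*(d + 2)*(d - 1)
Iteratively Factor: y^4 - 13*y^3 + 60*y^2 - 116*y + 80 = (y - 5)*(y^3 - 8*y^2 + 20*y - 16) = (y - 5)*(y - 4)*(y^2 - 4*y + 4) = (y - 5)*(y - 4)*(y - 2)*(y - 2)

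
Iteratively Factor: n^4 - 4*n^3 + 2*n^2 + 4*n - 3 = (n - 1)*(n^3 - 3*n^2 - n + 3) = (n - 1)^2*(n^2 - 2*n - 3) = (n - 1)^2*(n + 1)*(n - 3)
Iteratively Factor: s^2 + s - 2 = (s - 1)*(s + 2)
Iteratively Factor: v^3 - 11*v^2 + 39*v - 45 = (v - 3)*(v^2 - 8*v + 15) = (v - 5)*(v - 3)*(v - 3)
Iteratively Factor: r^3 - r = (r)*(r^2 - 1) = r*(r - 1)*(r + 1)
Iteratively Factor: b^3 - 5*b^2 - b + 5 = (b - 1)*(b^2 - 4*b - 5) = (b - 5)*(b - 1)*(b + 1)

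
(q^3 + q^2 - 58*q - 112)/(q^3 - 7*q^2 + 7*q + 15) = (q^3 + q^2 - 58*q - 112)/(q^3 - 7*q^2 + 7*q + 15)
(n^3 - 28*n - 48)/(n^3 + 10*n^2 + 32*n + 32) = (n - 6)/(n + 4)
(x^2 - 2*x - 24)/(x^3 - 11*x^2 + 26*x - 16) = (x^2 - 2*x - 24)/(x^3 - 11*x^2 + 26*x - 16)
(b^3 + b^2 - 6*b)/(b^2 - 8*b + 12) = b*(b + 3)/(b - 6)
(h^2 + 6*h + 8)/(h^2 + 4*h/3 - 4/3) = 3*(h + 4)/(3*h - 2)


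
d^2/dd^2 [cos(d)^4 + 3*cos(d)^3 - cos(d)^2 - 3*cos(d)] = 3*cos(d)/4 - 4*cos(2*d)^2 - 27*cos(3*d)/4 + 2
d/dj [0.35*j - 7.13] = 0.350000000000000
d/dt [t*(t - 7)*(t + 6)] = 3*t^2 - 2*t - 42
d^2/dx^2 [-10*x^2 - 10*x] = -20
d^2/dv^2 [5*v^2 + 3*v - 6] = 10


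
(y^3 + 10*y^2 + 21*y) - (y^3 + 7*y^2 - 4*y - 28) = 3*y^2 + 25*y + 28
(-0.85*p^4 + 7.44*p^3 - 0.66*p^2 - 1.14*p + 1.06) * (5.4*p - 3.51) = -4.59*p^5 + 43.1595*p^4 - 29.6784*p^3 - 3.8394*p^2 + 9.7254*p - 3.7206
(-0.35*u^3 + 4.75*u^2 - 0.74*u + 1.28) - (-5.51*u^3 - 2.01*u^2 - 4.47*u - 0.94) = 5.16*u^3 + 6.76*u^2 + 3.73*u + 2.22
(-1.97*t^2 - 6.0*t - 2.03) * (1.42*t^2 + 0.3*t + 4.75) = -2.7974*t^4 - 9.111*t^3 - 14.0401*t^2 - 29.109*t - 9.6425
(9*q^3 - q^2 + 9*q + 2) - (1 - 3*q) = 9*q^3 - q^2 + 12*q + 1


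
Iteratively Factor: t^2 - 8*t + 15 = (t - 3)*(t - 5)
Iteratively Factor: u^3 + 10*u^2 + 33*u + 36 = (u + 3)*(u^2 + 7*u + 12) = (u + 3)*(u + 4)*(u + 3)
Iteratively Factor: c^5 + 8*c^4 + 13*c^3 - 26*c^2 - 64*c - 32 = (c + 4)*(c^4 + 4*c^3 - 3*c^2 - 14*c - 8) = (c - 2)*(c + 4)*(c^3 + 6*c^2 + 9*c + 4) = (c - 2)*(c + 4)^2*(c^2 + 2*c + 1) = (c - 2)*(c + 1)*(c + 4)^2*(c + 1)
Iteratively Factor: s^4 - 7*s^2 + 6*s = (s - 2)*(s^3 + 2*s^2 - 3*s) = (s - 2)*(s + 3)*(s^2 - s) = s*(s - 2)*(s + 3)*(s - 1)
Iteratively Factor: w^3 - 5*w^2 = (w)*(w^2 - 5*w) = w*(w - 5)*(w)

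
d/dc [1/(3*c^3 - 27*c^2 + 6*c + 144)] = (-c^2 + 6*c - 2/3)/(c^3 - 9*c^2 + 2*c + 48)^2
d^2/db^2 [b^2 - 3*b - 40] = 2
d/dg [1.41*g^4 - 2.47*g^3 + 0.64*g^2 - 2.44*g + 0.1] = 5.64*g^3 - 7.41*g^2 + 1.28*g - 2.44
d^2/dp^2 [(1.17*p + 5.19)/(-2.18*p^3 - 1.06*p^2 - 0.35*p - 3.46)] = (-33.361848*p^5 - 312.201288*p^4 - 192.732636*p^3 + 47.152188*p^2 + 249.076404*p + 39.631878)/(10.360232*p^9 + 15.112632*p^8 + 12.338364*p^7 + 55.373608*p^6 + 49.953138*p^5 + 27.892398*p^4 + 86.039099*p^3 + 39.341238*p^2 + 12.57018*p + 41.421736)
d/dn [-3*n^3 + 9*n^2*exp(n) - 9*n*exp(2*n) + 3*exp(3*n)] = 9*n^2*exp(n) - 9*n^2 - 18*n*exp(2*n) + 18*n*exp(n) + 9*exp(3*n) - 9*exp(2*n)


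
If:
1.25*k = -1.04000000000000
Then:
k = -0.83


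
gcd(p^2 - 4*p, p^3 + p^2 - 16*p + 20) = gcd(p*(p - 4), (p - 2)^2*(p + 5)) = 1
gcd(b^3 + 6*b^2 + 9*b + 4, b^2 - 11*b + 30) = 1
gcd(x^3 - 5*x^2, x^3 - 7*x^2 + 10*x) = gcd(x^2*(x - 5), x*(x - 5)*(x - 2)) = x^2 - 5*x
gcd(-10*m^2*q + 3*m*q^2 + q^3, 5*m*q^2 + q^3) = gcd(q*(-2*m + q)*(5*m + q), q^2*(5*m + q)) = 5*m*q + q^2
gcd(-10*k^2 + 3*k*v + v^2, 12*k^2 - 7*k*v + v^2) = 1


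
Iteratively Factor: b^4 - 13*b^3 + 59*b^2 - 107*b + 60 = (b - 5)*(b^3 - 8*b^2 + 19*b - 12) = (b - 5)*(b - 4)*(b^2 - 4*b + 3) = (b - 5)*(b - 4)*(b - 1)*(b - 3)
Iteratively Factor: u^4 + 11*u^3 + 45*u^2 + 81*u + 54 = (u + 3)*(u^3 + 8*u^2 + 21*u + 18) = (u + 3)^2*(u^2 + 5*u + 6) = (u + 2)*(u + 3)^2*(u + 3)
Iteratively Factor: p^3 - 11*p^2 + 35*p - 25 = (p - 1)*(p^2 - 10*p + 25) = (p - 5)*(p - 1)*(p - 5)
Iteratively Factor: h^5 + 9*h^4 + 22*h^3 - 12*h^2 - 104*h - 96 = (h + 2)*(h^4 + 7*h^3 + 8*h^2 - 28*h - 48) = (h - 2)*(h + 2)*(h^3 + 9*h^2 + 26*h + 24) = (h - 2)*(h + 2)*(h + 3)*(h^2 + 6*h + 8) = (h - 2)*(h + 2)^2*(h + 3)*(h + 4)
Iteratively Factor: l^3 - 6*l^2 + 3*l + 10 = (l - 2)*(l^2 - 4*l - 5) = (l - 2)*(l + 1)*(l - 5)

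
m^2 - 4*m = m*(m - 4)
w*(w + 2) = w^2 + 2*w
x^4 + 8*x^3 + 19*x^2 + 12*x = x*(x + 1)*(x + 3)*(x + 4)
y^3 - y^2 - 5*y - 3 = (y - 3)*(y + 1)^2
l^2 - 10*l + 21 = (l - 7)*(l - 3)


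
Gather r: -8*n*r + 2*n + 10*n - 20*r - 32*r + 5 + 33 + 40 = 12*n + r*(-8*n - 52) + 78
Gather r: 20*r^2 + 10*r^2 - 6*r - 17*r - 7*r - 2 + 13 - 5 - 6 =30*r^2 - 30*r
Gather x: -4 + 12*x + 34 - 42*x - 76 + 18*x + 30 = -12*x - 16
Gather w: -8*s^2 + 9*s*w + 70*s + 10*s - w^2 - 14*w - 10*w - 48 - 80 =-8*s^2 + 80*s - w^2 + w*(9*s - 24) - 128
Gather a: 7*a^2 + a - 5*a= 7*a^2 - 4*a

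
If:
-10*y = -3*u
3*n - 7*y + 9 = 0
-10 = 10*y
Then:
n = -16/3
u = -10/3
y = -1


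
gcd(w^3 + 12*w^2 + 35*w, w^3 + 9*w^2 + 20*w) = w^2 + 5*w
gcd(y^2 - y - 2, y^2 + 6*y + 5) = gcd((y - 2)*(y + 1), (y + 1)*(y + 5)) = y + 1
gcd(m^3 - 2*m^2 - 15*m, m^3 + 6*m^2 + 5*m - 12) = m + 3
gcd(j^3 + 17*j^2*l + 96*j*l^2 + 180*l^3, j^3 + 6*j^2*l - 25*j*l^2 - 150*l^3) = j^2 + 11*j*l + 30*l^2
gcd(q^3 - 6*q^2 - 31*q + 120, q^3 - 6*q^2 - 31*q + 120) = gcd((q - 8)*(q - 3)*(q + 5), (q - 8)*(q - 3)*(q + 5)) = q^3 - 6*q^2 - 31*q + 120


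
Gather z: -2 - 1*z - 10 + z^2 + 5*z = z^2 + 4*z - 12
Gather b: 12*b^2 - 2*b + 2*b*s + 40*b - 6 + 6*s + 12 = 12*b^2 + b*(2*s + 38) + 6*s + 6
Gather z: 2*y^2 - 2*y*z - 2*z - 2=2*y^2 + z*(-2*y - 2) - 2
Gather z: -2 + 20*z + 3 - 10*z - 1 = 10*z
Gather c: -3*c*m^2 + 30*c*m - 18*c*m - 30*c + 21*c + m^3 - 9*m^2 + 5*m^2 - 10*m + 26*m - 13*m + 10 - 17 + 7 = c*(-3*m^2 + 12*m - 9) + m^3 - 4*m^2 + 3*m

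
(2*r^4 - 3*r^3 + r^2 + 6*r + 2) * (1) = 2*r^4 - 3*r^3 + r^2 + 6*r + 2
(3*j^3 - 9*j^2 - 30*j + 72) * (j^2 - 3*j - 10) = 3*j^5 - 18*j^4 - 33*j^3 + 252*j^2 + 84*j - 720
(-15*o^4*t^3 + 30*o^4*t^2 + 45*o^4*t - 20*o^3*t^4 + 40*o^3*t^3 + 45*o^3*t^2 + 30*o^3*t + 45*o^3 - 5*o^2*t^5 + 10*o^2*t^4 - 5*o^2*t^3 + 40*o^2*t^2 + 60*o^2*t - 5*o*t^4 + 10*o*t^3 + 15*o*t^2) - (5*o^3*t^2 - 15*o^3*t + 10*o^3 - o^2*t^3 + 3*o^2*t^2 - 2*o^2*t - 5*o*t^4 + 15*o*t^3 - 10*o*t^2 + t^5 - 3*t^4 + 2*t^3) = -15*o^4*t^3 + 30*o^4*t^2 + 45*o^4*t - 20*o^3*t^4 + 40*o^3*t^3 + 40*o^3*t^2 + 45*o^3*t + 35*o^3 - 5*o^2*t^5 + 10*o^2*t^4 - 4*o^2*t^3 + 37*o^2*t^2 + 62*o^2*t - 5*o*t^3 + 25*o*t^2 - t^5 + 3*t^4 - 2*t^3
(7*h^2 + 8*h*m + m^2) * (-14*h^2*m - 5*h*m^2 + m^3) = -98*h^4*m - 147*h^3*m^2 - 47*h^2*m^3 + 3*h*m^4 + m^5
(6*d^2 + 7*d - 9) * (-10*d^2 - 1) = -60*d^4 - 70*d^3 + 84*d^2 - 7*d + 9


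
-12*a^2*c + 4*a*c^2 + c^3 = c*(-2*a + c)*(6*a + c)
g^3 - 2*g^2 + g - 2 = (g - 2)*(g - I)*(g + I)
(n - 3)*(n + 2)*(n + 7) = n^3 + 6*n^2 - 13*n - 42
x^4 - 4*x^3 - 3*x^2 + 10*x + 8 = (x - 4)*(x - 2)*(x + 1)^2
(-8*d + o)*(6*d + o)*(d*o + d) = -48*d^3*o - 48*d^3 - 2*d^2*o^2 - 2*d^2*o + d*o^3 + d*o^2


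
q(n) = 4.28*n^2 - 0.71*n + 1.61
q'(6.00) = 50.65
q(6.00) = 151.43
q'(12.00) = 102.01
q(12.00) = 609.41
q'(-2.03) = -18.09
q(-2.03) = 20.69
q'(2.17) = 17.87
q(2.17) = 20.22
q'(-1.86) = -16.63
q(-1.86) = 17.74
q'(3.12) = 26.00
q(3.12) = 41.06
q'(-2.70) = -23.82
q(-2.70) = 34.73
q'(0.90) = 6.99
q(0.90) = 4.44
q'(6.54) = 55.27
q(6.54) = 180.03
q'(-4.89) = -42.57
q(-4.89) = 107.43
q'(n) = 8.56*n - 0.71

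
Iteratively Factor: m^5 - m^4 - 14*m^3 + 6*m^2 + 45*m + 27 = (m - 3)*(m^4 + 2*m^3 - 8*m^2 - 18*m - 9) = (m - 3)*(m + 3)*(m^3 - m^2 - 5*m - 3) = (m - 3)^2*(m + 3)*(m^2 + 2*m + 1) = (m - 3)^2*(m + 1)*(m + 3)*(m + 1)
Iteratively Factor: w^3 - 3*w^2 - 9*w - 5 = (w + 1)*(w^2 - 4*w - 5) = (w - 5)*(w + 1)*(w + 1)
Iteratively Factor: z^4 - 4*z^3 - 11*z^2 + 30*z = (z - 2)*(z^3 - 2*z^2 - 15*z) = (z - 5)*(z - 2)*(z^2 + 3*z) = (z - 5)*(z - 2)*(z + 3)*(z)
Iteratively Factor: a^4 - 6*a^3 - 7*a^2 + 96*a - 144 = (a - 3)*(a^3 - 3*a^2 - 16*a + 48) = (a - 3)^2*(a^2 - 16) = (a - 4)*(a - 3)^2*(a + 4)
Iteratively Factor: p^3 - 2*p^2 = (p)*(p^2 - 2*p) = p*(p - 2)*(p)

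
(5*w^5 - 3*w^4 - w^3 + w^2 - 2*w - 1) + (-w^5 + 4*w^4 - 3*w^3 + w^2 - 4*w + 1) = 4*w^5 + w^4 - 4*w^3 + 2*w^2 - 6*w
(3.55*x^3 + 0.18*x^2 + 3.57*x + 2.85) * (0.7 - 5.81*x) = -20.6255*x^4 + 1.4392*x^3 - 20.6157*x^2 - 14.0595*x + 1.995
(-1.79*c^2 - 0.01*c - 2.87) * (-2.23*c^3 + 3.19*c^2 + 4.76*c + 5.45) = 3.9917*c^5 - 5.6878*c^4 - 2.1522*c^3 - 18.9584*c^2 - 13.7157*c - 15.6415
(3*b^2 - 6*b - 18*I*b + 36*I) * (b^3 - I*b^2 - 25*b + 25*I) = 3*b^5 - 6*b^4 - 21*I*b^4 - 93*b^3 + 42*I*b^3 + 186*b^2 + 525*I*b^2 + 450*b - 1050*I*b - 900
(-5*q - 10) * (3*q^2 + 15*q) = -15*q^3 - 105*q^2 - 150*q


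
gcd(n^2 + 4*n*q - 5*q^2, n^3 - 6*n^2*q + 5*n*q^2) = -n + q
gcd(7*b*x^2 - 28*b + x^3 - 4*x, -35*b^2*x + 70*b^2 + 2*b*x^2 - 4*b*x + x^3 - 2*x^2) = 7*b*x - 14*b + x^2 - 2*x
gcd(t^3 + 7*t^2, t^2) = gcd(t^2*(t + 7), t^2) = t^2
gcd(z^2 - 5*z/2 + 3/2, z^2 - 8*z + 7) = z - 1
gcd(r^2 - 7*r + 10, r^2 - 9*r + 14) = r - 2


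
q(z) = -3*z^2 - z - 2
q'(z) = -6*z - 1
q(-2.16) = -13.84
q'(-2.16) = 11.96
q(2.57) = -24.38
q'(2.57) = -16.42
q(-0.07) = -1.94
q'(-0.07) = -0.58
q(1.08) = -6.58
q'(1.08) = -7.48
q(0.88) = -5.20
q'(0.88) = -6.28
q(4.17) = -58.34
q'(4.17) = -26.02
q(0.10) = -2.13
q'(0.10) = -1.60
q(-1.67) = -8.70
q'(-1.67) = 9.02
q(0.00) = -2.00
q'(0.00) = -1.00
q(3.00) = -32.00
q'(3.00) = -19.00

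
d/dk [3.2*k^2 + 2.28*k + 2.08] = 6.4*k + 2.28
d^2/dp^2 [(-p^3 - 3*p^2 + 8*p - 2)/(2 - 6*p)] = 3*(3*p^3 - 3*p^2 + p - 1)/(27*p^3 - 27*p^2 + 9*p - 1)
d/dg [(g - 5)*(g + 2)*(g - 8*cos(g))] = (g - 5)*(g + 2)*(8*sin(g) + 1) + (g - 5)*(g - 8*cos(g)) + (g + 2)*(g - 8*cos(g))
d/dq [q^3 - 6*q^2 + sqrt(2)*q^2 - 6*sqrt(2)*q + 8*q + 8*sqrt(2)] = 3*q^2 - 12*q + 2*sqrt(2)*q - 6*sqrt(2) + 8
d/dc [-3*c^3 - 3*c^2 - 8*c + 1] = -9*c^2 - 6*c - 8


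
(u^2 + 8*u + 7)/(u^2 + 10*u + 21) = (u + 1)/(u + 3)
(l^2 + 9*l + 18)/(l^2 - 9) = (l + 6)/(l - 3)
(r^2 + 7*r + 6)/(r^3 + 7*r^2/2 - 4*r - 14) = 2*(r^2 + 7*r + 6)/(2*r^3 + 7*r^2 - 8*r - 28)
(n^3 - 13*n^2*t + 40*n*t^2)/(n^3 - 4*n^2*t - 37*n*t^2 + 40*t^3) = n*(-n + 5*t)/(-n^2 - 4*n*t + 5*t^2)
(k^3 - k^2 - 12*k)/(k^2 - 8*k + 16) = k*(k + 3)/(k - 4)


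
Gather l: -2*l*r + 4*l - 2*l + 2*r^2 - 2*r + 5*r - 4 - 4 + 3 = l*(2 - 2*r) + 2*r^2 + 3*r - 5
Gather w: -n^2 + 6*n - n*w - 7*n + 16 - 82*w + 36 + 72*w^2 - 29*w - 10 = -n^2 - n + 72*w^2 + w*(-n - 111) + 42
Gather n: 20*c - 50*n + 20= 20*c - 50*n + 20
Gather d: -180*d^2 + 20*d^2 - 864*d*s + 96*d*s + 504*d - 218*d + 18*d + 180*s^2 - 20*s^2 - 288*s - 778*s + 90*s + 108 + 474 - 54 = -160*d^2 + d*(304 - 768*s) + 160*s^2 - 976*s + 528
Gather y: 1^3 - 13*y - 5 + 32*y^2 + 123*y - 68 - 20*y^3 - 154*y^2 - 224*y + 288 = -20*y^3 - 122*y^2 - 114*y + 216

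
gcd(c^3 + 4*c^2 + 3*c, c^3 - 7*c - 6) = c + 1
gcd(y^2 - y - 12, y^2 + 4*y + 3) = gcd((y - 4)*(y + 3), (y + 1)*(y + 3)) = y + 3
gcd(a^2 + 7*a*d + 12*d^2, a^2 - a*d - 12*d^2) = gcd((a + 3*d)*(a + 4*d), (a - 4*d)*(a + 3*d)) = a + 3*d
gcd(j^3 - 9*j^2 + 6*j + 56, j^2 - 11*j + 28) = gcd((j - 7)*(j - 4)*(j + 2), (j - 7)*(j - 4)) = j^2 - 11*j + 28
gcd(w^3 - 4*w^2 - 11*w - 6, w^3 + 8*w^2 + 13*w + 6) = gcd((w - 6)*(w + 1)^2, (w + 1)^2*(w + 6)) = w^2 + 2*w + 1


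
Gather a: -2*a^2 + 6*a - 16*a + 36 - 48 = -2*a^2 - 10*a - 12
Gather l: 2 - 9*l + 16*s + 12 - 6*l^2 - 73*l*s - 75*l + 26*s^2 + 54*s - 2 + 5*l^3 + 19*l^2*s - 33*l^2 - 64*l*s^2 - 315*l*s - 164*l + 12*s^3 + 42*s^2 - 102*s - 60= 5*l^3 + l^2*(19*s - 39) + l*(-64*s^2 - 388*s - 248) + 12*s^3 + 68*s^2 - 32*s - 48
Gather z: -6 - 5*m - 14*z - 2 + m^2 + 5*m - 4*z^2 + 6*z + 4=m^2 - 4*z^2 - 8*z - 4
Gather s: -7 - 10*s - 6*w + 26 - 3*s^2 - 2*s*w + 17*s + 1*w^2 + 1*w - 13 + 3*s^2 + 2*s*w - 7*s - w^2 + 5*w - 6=0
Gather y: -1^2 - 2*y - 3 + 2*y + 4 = 0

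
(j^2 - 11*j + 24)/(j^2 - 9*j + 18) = (j - 8)/(j - 6)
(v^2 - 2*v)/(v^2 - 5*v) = (v - 2)/(v - 5)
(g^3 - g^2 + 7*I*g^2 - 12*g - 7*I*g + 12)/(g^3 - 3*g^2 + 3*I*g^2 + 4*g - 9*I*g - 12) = (g^2 + g*(-1 + 3*I) - 3*I)/(g^2 - g*(3 + I) + 3*I)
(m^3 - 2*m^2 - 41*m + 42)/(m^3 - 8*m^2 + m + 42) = (m^2 + 5*m - 6)/(m^2 - m - 6)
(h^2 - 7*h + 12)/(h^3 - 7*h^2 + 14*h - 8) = (h - 3)/(h^2 - 3*h + 2)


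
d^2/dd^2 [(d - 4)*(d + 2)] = 2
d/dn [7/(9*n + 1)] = -63/(9*n + 1)^2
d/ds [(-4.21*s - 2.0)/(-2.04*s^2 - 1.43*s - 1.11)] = (-8.5884*s^2 - 8.16*s + 1.8131)/(4.1616*s^4 + 5.8344*s^3 + 6.5737*s^2 + 3.1746*s + 1.2321)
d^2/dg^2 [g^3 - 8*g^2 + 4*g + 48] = 6*g - 16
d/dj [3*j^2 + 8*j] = 6*j + 8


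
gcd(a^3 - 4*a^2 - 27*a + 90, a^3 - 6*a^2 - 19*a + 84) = a - 3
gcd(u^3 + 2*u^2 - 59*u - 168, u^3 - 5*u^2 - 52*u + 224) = u^2 - u - 56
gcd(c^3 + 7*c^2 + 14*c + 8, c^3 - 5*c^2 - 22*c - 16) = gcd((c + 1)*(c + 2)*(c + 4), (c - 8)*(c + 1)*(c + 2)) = c^2 + 3*c + 2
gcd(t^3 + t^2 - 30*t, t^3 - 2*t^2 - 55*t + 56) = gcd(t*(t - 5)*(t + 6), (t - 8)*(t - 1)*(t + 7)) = 1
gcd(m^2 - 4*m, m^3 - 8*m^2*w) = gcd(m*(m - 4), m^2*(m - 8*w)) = m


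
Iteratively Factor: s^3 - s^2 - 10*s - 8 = (s + 2)*(s^2 - 3*s - 4) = (s - 4)*(s + 2)*(s + 1)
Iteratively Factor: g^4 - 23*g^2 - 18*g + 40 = (g + 2)*(g^3 - 2*g^2 - 19*g + 20) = (g - 5)*(g + 2)*(g^2 + 3*g - 4) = (g - 5)*(g - 1)*(g + 2)*(g + 4)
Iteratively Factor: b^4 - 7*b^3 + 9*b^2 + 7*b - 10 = (b + 1)*(b^3 - 8*b^2 + 17*b - 10) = (b - 2)*(b + 1)*(b^2 - 6*b + 5) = (b - 5)*(b - 2)*(b + 1)*(b - 1)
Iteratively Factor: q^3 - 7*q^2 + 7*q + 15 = (q + 1)*(q^2 - 8*q + 15) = (q - 3)*(q + 1)*(q - 5)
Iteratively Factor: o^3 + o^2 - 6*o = (o - 2)*(o^2 + 3*o) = (o - 2)*(o + 3)*(o)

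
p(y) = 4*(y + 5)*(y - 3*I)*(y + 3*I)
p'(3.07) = 271.90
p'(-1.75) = 2.75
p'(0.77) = 73.91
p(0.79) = 222.89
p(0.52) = 204.69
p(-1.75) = 156.81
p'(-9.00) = 648.00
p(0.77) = 221.40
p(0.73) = 218.49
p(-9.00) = -1440.00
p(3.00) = 576.00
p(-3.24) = 137.26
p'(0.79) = 75.09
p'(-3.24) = 32.37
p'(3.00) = 264.00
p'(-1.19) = 5.39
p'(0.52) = 60.04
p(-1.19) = 158.74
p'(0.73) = 71.59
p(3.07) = 594.76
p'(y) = 4*(y + 5)*(y - 3*I) + 4*(y + 5)*(y + 3*I) + 4*(y - 3*I)*(y + 3*I) = 12*y^2 + 40*y + 36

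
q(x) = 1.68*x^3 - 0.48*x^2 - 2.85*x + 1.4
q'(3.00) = 39.63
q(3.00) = 33.89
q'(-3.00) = 45.39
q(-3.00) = -39.73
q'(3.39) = 51.82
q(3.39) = 51.67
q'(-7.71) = 304.15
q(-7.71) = -775.13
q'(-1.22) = 5.82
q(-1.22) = 1.11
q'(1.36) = 5.17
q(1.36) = 0.86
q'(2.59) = 28.47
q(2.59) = 19.99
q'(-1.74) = 14.08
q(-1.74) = -3.94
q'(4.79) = 108.19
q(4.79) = 161.37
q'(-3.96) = 79.99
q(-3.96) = -99.17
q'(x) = 5.04*x^2 - 0.96*x - 2.85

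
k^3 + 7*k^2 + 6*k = k*(k + 1)*(k + 6)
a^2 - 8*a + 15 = (a - 5)*(a - 3)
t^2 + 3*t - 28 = (t - 4)*(t + 7)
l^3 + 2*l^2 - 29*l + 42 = (l - 3)*(l - 2)*(l + 7)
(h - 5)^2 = h^2 - 10*h + 25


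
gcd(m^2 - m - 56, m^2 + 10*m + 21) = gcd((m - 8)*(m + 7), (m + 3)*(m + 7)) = m + 7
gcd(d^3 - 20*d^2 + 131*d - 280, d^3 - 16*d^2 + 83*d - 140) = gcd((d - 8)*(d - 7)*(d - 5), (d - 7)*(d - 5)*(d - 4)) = d^2 - 12*d + 35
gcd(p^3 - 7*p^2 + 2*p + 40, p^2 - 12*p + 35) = p - 5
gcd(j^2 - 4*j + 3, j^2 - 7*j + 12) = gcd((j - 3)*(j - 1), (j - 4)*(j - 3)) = j - 3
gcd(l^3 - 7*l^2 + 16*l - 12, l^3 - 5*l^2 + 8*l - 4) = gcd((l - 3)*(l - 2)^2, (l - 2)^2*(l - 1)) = l^2 - 4*l + 4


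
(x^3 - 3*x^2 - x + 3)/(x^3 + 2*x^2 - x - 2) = (x - 3)/(x + 2)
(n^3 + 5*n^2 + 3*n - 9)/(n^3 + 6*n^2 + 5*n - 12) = (n + 3)/(n + 4)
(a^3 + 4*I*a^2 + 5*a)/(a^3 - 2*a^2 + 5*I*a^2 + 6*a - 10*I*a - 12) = a*(a + 5*I)/(a^2 + 2*a*(-1 + 3*I) - 12*I)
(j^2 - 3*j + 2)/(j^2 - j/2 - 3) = 2*(j - 1)/(2*j + 3)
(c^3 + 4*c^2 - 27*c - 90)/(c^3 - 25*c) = (c^2 + 9*c + 18)/(c*(c + 5))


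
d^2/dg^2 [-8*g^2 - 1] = -16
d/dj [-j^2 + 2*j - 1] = 2 - 2*j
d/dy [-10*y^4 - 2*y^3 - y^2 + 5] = 2*y*(-20*y^2 - 3*y - 1)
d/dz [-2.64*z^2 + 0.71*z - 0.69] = 0.71 - 5.28*z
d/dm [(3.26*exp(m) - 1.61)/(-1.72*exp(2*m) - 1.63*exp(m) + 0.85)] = (5.6072*exp(2*m) - 5.5384*exp(m) + 0.1467)*exp(m)/(2.9584*exp(4*m) + 5.6072*exp(3*m) - 0.2671*exp(2*m) - 2.771*exp(m) + 0.7225)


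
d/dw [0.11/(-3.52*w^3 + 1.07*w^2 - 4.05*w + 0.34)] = (1.1616*w^2 - 0.2354*w + 0.4455)/(3.52*w^3 - 1.07*w^2 + 4.05*w - 0.34)^2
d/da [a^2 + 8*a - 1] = 2*a + 8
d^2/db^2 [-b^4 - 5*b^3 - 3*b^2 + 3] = -12*b^2 - 30*b - 6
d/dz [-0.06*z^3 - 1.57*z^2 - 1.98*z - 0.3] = -0.18*z^2 - 3.14*z - 1.98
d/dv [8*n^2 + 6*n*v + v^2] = 6*n + 2*v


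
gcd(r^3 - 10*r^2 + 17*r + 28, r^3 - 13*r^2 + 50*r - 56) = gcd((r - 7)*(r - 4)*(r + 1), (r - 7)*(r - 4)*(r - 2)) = r^2 - 11*r + 28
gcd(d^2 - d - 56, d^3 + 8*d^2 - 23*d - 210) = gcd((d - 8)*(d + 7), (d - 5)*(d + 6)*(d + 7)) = d + 7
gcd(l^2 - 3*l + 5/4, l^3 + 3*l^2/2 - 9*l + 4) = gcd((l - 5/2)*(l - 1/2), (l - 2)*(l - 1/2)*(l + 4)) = l - 1/2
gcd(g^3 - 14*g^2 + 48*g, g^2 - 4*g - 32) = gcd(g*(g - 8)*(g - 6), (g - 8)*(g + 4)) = g - 8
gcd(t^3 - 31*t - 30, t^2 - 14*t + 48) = t - 6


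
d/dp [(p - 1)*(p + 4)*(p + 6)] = 3*p^2 + 18*p + 14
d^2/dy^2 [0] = 0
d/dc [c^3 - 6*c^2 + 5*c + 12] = 3*c^2 - 12*c + 5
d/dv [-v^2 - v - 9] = -2*v - 1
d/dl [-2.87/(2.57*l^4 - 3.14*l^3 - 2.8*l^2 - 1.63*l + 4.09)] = (29.5036*l^3 - 27.0354*l^2 - 16.072*l - 4.6781)/(-2.57*l^4 + 3.14*l^3 + 2.8*l^2 + 1.63*l - 4.09)^2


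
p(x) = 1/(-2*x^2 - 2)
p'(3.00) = 0.03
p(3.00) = -0.05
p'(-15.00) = 0.00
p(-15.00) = 0.00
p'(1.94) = 0.09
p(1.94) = -0.10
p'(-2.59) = -0.04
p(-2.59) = -0.06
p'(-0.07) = -0.07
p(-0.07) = -0.50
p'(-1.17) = -0.21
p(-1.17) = -0.21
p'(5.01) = 0.01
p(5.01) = -0.02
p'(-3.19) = -0.03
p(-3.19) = -0.04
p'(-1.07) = -0.23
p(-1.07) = -0.23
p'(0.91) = 0.27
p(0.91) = -0.27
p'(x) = 4*x/(-2*x^2 - 2)^2 = x/(x^2 + 1)^2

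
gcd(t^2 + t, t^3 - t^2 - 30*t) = t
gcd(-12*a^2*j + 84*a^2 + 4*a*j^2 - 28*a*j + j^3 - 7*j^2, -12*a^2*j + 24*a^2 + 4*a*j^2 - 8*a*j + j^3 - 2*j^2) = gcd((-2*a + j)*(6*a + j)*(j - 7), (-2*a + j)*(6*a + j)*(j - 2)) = 12*a^2 - 4*a*j - j^2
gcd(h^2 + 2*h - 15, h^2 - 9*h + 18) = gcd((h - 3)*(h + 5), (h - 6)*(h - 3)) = h - 3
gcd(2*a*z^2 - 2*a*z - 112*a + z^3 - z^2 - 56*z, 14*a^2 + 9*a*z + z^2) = 2*a + z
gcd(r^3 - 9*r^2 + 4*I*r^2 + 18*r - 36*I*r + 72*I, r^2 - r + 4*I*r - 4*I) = r + 4*I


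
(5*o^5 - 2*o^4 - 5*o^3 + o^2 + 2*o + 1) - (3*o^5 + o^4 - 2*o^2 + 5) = 2*o^5 - 3*o^4 - 5*o^3 + 3*o^2 + 2*o - 4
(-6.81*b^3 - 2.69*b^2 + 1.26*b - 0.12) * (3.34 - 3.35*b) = 22.8135*b^4 - 13.7339*b^3 - 13.2056*b^2 + 4.6104*b - 0.4008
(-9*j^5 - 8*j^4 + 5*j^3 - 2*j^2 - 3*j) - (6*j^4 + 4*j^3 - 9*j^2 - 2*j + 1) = -9*j^5 - 14*j^4 + j^3 + 7*j^2 - j - 1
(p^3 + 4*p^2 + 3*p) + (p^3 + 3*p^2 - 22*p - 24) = 2*p^3 + 7*p^2 - 19*p - 24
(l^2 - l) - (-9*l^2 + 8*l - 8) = 10*l^2 - 9*l + 8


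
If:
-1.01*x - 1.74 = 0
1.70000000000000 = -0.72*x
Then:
No Solution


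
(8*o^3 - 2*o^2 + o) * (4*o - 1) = 32*o^4 - 16*o^3 + 6*o^2 - o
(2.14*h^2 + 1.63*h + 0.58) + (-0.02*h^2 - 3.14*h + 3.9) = 2.12*h^2 - 1.51*h + 4.48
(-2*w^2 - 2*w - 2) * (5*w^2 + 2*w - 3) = -10*w^4 - 14*w^3 - 8*w^2 + 2*w + 6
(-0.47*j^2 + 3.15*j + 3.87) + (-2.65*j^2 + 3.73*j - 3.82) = -3.12*j^2 + 6.88*j + 0.0500000000000003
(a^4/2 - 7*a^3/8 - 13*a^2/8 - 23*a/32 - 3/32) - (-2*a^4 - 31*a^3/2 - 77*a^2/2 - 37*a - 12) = 5*a^4/2 + 117*a^3/8 + 295*a^2/8 + 1161*a/32 + 381/32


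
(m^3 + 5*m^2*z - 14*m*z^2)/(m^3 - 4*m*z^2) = (m + 7*z)/(m + 2*z)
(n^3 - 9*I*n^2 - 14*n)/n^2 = n - 9*I - 14/n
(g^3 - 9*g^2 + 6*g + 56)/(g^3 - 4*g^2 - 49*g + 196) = (g + 2)/(g + 7)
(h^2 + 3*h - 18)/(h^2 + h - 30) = (h - 3)/(h - 5)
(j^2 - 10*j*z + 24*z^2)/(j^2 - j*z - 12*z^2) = (j - 6*z)/(j + 3*z)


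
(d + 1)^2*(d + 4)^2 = d^4 + 10*d^3 + 33*d^2 + 40*d + 16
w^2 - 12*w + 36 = (w - 6)^2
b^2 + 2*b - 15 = (b - 3)*(b + 5)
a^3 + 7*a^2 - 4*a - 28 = (a - 2)*(a + 2)*(a + 7)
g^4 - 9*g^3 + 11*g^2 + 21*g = g*(g - 7)*(g - 3)*(g + 1)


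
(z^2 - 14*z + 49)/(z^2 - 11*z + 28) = (z - 7)/(z - 4)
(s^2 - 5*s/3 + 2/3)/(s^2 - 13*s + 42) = (3*s^2 - 5*s + 2)/(3*(s^2 - 13*s + 42))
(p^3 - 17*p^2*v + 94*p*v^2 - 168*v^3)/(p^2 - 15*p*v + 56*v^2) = (p^2 - 10*p*v + 24*v^2)/(p - 8*v)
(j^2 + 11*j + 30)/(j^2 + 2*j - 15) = (j + 6)/(j - 3)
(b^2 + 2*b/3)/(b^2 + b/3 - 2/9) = 3*b/(3*b - 1)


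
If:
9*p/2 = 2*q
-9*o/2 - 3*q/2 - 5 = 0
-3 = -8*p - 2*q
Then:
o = -581/450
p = 6/25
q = 27/50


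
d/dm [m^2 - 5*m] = 2*m - 5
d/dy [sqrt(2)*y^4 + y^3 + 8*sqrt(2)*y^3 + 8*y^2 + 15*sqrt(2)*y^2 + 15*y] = 4*sqrt(2)*y^3 + 3*y^2 + 24*sqrt(2)*y^2 + 16*y + 30*sqrt(2)*y + 15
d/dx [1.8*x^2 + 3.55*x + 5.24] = 3.6*x + 3.55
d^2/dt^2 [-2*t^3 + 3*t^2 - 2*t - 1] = 6 - 12*t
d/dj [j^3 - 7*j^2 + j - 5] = 3*j^2 - 14*j + 1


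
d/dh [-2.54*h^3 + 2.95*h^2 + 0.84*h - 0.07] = -7.62*h^2 + 5.9*h + 0.84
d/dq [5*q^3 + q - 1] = 15*q^2 + 1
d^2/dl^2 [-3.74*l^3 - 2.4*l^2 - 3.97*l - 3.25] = -22.44*l - 4.8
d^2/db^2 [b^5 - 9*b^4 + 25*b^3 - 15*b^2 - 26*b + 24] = 20*b^3 - 108*b^2 + 150*b - 30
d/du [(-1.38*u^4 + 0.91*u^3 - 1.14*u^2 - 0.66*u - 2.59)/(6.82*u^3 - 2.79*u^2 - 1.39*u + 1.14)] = (-9.4116*u^6 + 7.7004*u^5 + 10.9905*u^4 + 0.1798*u^3 + 55.8468*u^2 - 17.0514*u - 4.3525)/(46.5124*u^6 - 38.0556*u^5 - 11.1755*u^4 + 23.3058*u^3 - 4.4291*u^2 - 3.1692*u + 1.2996)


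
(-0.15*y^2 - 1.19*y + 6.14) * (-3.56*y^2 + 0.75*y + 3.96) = 0.534*y^4 + 4.1239*y^3 - 23.3449*y^2 - 0.1074*y + 24.3144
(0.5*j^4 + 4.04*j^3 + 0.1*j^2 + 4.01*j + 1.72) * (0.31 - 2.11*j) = -1.055*j^5 - 8.3694*j^4 + 1.0414*j^3 - 8.4301*j^2 - 2.3861*j + 0.5332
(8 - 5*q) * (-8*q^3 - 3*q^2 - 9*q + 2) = 40*q^4 - 49*q^3 + 21*q^2 - 82*q + 16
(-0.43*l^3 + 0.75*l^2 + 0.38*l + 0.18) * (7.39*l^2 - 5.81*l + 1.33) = -3.1777*l^5 + 8.0408*l^4 - 2.1212*l^3 + 0.1199*l^2 - 0.5404*l + 0.2394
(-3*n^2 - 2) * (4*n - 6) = -12*n^3 + 18*n^2 - 8*n + 12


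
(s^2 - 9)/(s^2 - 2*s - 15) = (s - 3)/(s - 5)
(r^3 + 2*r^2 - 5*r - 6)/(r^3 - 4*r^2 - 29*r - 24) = (r - 2)/(r - 8)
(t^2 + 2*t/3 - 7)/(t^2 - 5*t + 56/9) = 3*(t + 3)/(3*t - 8)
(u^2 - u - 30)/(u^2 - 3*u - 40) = (u - 6)/(u - 8)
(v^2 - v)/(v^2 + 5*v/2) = 2*(v - 1)/(2*v + 5)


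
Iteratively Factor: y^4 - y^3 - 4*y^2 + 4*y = (y + 2)*(y^3 - 3*y^2 + 2*y) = (y - 2)*(y + 2)*(y^2 - y) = (y - 2)*(y - 1)*(y + 2)*(y)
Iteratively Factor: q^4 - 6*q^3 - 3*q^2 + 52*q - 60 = (q + 3)*(q^3 - 9*q^2 + 24*q - 20) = (q - 2)*(q + 3)*(q^2 - 7*q + 10) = (q - 2)^2*(q + 3)*(q - 5)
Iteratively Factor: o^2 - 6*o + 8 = (o - 4)*(o - 2)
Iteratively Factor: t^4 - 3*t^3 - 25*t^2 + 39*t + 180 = (t - 5)*(t^3 + 2*t^2 - 15*t - 36) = (t - 5)*(t + 3)*(t^2 - t - 12) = (t - 5)*(t - 4)*(t + 3)*(t + 3)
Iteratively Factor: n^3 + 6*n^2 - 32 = (n + 4)*(n^2 + 2*n - 8) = (n - 2)*(n + 4)*(n + 4)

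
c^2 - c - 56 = (c - 8)*(c + 7)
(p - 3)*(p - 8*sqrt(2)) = p^2 - 8*sqrt(2)*p - 3*p + 24*sqrt(2)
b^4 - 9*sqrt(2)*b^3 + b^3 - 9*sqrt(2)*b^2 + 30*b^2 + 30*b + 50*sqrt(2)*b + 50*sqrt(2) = (b + 1)*(b - 5*sqrt(2))^2*(b + sqrt(2))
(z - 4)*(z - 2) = z^2 - 6*z + 8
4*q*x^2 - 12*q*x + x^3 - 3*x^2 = x*(4*q + x)*(x - 3)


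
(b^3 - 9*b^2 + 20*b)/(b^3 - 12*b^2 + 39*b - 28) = b*(b - 5)/(b^2 - 8*b + 7)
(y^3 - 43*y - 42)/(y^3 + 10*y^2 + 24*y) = (y^2 - 6*y - 7)/(y*(y + 4))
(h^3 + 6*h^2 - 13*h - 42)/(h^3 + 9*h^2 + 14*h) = (h - 3)/h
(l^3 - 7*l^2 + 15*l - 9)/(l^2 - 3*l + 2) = (l^2 - 6*l + 9)/(l - 2)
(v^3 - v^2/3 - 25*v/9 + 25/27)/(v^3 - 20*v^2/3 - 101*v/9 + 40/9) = (v - 5/3)/(v - 8)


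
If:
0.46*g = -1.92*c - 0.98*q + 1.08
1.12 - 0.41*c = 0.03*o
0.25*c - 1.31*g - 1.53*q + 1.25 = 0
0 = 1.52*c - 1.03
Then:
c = 0.68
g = 2.98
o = 28.07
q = -1.63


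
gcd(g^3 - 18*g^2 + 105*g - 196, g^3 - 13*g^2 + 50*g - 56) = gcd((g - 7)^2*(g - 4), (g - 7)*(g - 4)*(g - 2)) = g^2 - 11*g + 28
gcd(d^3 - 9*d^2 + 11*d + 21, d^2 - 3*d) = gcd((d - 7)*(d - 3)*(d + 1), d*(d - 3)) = d - 3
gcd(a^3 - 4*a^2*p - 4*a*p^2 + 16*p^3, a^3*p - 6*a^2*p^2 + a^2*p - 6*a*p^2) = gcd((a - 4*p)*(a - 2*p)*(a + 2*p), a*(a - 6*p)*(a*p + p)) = 1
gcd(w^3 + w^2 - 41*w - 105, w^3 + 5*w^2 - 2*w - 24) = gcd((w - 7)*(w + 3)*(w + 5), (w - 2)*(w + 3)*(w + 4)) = w + 3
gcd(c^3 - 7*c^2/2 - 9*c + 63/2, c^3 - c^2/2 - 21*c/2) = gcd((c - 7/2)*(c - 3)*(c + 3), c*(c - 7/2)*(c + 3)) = c^2 - c/2 - 21/2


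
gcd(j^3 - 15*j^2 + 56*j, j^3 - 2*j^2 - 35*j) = j^2 - 7*j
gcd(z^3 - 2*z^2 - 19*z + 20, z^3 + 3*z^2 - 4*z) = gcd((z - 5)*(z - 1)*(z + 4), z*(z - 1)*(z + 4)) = z^2 + 3*z - 4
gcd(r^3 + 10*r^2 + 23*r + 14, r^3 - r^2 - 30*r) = 1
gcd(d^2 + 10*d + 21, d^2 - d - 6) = 1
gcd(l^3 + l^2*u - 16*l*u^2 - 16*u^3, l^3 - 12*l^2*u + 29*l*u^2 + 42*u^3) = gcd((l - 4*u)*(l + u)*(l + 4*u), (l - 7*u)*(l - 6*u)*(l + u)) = l + u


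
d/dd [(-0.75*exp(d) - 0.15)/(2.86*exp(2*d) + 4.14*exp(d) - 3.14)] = (2.145*exp(2*d) + 0.858*exp(d) + 2.976)*exp(d)/(8.1796*exp(4*d) + 23.6808*exp(3*d) - 0.821200000000001*exp(2*d) - 25.9992*exp(d) + 9.8596)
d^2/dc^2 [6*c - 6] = 0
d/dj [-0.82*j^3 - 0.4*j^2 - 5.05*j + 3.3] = -2.46*j^2 - 0.8*j - 5.05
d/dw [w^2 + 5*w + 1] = 2*w + 5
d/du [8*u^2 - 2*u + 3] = 16*u - 2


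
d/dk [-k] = -1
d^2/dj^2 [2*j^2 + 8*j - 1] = 4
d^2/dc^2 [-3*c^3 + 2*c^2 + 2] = 4 - 18*c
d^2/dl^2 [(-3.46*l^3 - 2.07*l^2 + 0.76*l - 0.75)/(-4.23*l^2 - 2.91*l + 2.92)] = (5.6843418860808e-14*l^5 - 1.13686837721616e-13*l^4 + 65.914614*l^3 + 57.5230500000001*l^2 + 176.076618*l + 53.613102)/(75.686967*l^6 + 156.205017*l^5 - 49.281615*l^4 - 191.016765*l^3 + 34.01946*l^2 + 74.435472*l - 24.897088)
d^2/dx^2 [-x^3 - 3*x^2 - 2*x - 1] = -6*x - 6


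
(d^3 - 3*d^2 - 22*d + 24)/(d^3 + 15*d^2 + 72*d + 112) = (d^2 - 7*d + 6)/(d^2 + 11*d + 28)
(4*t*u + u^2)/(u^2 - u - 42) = u*(4*t + u)/(u^2 - u - 42)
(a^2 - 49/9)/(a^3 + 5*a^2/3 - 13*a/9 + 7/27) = 3*(3*a - 7)/(9*a^2 - 6*a + 1)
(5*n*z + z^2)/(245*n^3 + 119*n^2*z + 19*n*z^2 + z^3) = z/(49*n^2 + 14*n*z + z^2)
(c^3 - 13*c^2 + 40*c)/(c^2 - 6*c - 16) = c*(c - 5)/(c + 2)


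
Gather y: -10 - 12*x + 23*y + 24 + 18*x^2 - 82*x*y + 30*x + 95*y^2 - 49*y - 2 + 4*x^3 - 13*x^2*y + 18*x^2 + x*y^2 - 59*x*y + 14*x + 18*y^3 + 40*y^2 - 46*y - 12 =4*x^3 + 36*x^2 + 32*x + 18*y^3 + y^2*(x + 135) + y*(-13*x^2 - 141*x - 72)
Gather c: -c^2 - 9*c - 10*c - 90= -c^2 - 19*c - 90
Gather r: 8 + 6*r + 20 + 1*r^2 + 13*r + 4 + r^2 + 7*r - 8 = 2*r^2 + 26*r + 24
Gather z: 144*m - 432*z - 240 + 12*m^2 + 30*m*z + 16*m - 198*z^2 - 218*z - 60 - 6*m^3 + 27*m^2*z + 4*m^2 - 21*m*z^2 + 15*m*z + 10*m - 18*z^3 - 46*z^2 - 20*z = -6*m^3 + 16*m^2 + 170*m - 18*z^3 + z^2*(-21*m - 244) + z*(27*m^2 + 45*m - 670) - 300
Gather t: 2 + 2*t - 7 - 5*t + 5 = -3*t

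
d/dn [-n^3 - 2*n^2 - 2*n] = -3*n^2 - 4*n - 2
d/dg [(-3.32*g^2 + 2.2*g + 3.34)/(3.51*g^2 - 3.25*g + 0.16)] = (3.068*g^2 - 24.5092*g + 11.207)/(12.3201*g^4 - 22.815*g^3 + 11.6857*g^2 - 1.04*g + 0.0256)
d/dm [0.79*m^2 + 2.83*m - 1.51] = 1.58*m + 2.83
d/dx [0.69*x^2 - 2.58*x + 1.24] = 1.38*x - 2.58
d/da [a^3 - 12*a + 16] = 3*a^2 - 12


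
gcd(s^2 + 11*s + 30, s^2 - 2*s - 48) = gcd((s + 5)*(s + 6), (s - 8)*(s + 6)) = s + 6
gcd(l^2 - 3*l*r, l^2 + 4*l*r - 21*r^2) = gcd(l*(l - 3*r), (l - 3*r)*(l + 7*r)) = -l + 3*r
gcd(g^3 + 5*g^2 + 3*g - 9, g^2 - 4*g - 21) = g + 3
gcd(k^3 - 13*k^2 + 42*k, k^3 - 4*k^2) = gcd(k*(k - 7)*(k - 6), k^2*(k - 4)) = k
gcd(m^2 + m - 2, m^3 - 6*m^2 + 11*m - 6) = m - 1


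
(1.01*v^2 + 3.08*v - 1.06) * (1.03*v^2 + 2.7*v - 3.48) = 1.0403*v^4 + 5.8994*v^3 + 3.7094*v^2 - 13.5804*v + 3.6888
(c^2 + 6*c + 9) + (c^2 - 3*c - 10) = 2*c^2 + 3*c - 1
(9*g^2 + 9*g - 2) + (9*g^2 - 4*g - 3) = 18*g^2 + 5*g - 5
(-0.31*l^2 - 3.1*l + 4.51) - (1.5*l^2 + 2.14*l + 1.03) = -1.81*l^2 - 5.24*l + 3.48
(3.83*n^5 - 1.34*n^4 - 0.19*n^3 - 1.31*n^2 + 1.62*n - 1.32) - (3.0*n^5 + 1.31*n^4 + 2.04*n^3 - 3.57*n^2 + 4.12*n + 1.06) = 0.83*n^5 - 2.65*n^4 - 2.23*n^3 + 2.26*n^2 - 2.5*n - 2.38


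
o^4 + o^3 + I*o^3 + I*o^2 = o^2*(o + 1)*(o + I)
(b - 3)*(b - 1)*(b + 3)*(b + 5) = b^4 + 4*b^3 - 14*b^2 - 36*b + 45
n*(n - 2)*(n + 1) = n^3 - n^2 - 2*n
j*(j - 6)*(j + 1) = j^3 - 5*j^2 - 6*j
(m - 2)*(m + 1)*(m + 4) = m^3 + 3*m^2 - 6*m - 8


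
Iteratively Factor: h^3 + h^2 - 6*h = (h + 3)*(h^2 - 2*h) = (h - 2)*(h + 3)*(h)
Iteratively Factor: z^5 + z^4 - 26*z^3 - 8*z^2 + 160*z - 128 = (z + 4)*(z^4 - 3*z^3 - 14*z^2 + 48*z - 32) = (z - 1)*(z + 4)*(z^3 - 2*z^2 - 16*z + 32) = (z - 1)*(z + 4)^2*(z^2 - 6*z + 8) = (z - 4)*(z - 1)*(z + 4)^2*(z - 2)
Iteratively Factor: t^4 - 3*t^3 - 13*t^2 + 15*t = (t - 1)*(t^3 - 2*t^2 - 15*t) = (t - 5)*(t - 1)*(t^2 + 3*t) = (t - 5)*(t - 1)*(t + 3)*(t)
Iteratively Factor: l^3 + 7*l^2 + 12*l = (l + 3)*(l^2 + 4*l) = (l + 3)*(l + 4)*(l)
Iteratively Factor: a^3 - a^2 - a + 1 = (a - 1)*(a^2 - 1) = (a - 1)^2*(a + 1)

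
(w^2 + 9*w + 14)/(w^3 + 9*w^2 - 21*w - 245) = (w + 2)/(w^2 + 2*w - 35)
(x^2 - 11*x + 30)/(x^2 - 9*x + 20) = (x - 6)/(x - 4)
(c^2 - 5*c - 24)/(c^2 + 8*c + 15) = (c - 8)/(c + 5)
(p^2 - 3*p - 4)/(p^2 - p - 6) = (-p^2 + 3*p + 4)/(-p^2 + p + 6)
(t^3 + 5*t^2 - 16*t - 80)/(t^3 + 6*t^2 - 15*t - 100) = (t + 4)/(t + 5)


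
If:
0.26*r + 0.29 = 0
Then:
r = -1.12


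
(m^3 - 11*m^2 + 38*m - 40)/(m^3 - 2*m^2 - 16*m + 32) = (m - 5)/(m + 4)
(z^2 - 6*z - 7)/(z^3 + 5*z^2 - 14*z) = (z^2 - 6*z - 7)/(z*(z^2 + 5*z - 14))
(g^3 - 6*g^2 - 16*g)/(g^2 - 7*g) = (g^2 - 6*g - 16)/(g - 7)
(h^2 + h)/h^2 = (h + 1)/h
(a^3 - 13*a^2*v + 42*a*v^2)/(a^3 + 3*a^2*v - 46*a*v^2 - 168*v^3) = a*(a - 6*v)/(a^2 + 10*a*v + 24*v^2)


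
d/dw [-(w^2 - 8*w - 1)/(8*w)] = (-w^2 - 1)/(8*w^2)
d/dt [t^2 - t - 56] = 2*t - 1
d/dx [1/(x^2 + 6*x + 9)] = 2*(-x - 3)/(x^2 + 6*x + 9)^2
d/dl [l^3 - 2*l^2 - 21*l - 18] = 3*l^2 - 4*l - 21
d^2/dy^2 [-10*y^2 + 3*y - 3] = -20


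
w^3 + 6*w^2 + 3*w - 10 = (w - 1)*(w + 2)*(w + 5)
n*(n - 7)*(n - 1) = n^3 - 8*n^2 + 7*n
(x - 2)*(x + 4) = x^2 + 2*x - 8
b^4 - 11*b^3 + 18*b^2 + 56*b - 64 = (b - 8)*(b - 4)*(b - 1)*(b + 2)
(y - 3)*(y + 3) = y^2 - 9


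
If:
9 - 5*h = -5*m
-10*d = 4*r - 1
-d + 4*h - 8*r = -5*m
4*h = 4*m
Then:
No Solution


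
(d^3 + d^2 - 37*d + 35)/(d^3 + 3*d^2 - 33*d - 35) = (d - 1)/(d + 1)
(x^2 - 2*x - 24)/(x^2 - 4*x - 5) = (-x^2 + 2*x + 24)/(-x^2 + 4*x + 5)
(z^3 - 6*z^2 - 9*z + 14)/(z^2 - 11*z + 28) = (z^2 + z - 2)/(z - 4)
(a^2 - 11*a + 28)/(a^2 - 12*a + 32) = (a - 7)/(a - 8)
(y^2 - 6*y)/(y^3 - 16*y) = (y - 6)/(y^2 - 16)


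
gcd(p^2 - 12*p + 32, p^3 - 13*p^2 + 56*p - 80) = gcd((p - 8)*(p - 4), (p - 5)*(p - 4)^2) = p - 4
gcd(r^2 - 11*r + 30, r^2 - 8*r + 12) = r - 6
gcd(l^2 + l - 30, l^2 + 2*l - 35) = l - 5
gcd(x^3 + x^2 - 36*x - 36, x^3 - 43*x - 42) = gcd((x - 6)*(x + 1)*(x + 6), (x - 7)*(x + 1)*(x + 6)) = x^2 + 7*x + 6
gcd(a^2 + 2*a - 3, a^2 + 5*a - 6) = a - 1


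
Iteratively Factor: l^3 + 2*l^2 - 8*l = (l - 2)*(l^2 + 4*l) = (l - 2)*(l + 4)*(l)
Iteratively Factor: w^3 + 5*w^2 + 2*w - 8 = (w + 2)*(w^2 + 3*w - 4) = (w - 1)*(w + 2)*(w + 4)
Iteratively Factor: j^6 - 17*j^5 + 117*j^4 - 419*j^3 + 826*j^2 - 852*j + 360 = (j - 5)*(j^5 - 12*j^4 + 57*j^3 - 134*j^2 + 156*j - 72) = (j - 5)*(j - 2)*(j^4 - 10*j^3 + 37*j^2 - 60*j + 36) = (j - 5)*(j - 3)*(j - 2)*(j^3 - 7*j^2 + 16*j - 12) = (j - 5)*(j - 3)*(j - 2)^2*(j^2 - 5*j + 6) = (j - 5)*(j - 3)*(j - 2)^3*(j - 3)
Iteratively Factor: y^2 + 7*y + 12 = (y + 3)*(y + 4)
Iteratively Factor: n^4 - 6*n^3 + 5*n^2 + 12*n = (n - 4)*(n^3 - 2*n^2 - 3*n) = (n - 4)*(n - 3)*(n^2 + n) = (n - 4)*(n - 3)*(n + 1)*(n)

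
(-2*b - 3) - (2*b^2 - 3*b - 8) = -2*b^2 + b + 5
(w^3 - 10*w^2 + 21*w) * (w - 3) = w^4 - 13*w^3 + 51*w^2 - 63*w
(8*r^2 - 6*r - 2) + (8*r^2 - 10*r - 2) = 16*r^2 - 16*r - 4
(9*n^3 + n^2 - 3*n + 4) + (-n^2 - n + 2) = 9*n^3 - 4*n + 6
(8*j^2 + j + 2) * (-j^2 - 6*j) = -8*j^4 - 49*j^3 - 8*j^2 - 12*j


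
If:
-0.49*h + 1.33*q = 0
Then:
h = 2.71428571428571*q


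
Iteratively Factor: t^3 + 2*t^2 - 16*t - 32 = (t - 4)*(t^2 + 6*t + 8) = (t - 4)*(t + 2)*(t + 4)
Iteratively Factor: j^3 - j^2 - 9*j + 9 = (j + 3)*(j^2 - 4*j + 3) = (j - 1)*(j + 3)*(j - 3)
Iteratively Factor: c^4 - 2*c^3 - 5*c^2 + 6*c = (c - 3)*(c^3 + c^2 - 2*c) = c*(c - 3)*(c^2 + c - 2) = c*(c - 3)*(c - 1)*(c + 2)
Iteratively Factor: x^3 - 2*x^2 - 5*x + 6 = (x + 2)*(x^2 - 4*x + 3) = (x - 1)*(x + 2)*(x - 3)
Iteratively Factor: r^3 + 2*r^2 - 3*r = (r - 1)*(r^2 + 3*r) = (r - 1)*(r + 3)*(r)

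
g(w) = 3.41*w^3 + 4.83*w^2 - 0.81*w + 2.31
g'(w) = 10.23*w^2 + 9.66*w - 0.81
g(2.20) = 60.21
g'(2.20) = 69.96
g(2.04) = 49.71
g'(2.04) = 61.47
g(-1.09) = 4.52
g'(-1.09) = 0.81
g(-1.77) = -0.03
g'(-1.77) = 14.14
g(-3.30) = -64.96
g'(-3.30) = 78.72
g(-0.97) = 4.53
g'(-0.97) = -0.55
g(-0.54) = 3.62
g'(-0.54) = -3.04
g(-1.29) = 4.07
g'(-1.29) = 3.75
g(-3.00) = -43.86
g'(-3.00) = 62.28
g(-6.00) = -555.51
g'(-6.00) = 309.51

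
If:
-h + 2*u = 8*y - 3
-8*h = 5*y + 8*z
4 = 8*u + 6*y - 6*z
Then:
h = -167*z/142 - 20/71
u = 153*z/284 + 23/142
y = 20*z/71 + 32/71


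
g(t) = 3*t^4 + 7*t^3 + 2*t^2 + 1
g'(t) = 12*t^3 + 21*t^2 + 4*t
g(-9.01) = 14813.96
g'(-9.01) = -7108.45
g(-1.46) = -2.89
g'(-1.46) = 1.58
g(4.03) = 1282.94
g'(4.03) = 1142.59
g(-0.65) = 0.46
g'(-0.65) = 2.98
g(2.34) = 191.59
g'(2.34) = 278.10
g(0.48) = 2.39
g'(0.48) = 8.09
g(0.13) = 1.05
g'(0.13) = 0.90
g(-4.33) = 524.78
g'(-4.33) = -597.79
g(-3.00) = 73.00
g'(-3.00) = -147.00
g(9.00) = 24949.00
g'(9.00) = 10485.00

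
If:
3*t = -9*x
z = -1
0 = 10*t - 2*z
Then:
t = -1/5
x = 1/15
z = -1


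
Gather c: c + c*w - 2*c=c*(w - 1)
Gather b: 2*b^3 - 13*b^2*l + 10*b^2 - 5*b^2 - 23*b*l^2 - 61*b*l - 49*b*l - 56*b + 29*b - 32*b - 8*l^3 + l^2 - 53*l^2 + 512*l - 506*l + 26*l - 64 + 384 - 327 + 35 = 2*b^3 + b^2*(5 - 13*l) + b*(-23*l^2 - 110*l - 59) - 8*l^3 - 52*l^2 + 32*l + 28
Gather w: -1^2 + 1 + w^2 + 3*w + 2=w^2 + 3*w + 2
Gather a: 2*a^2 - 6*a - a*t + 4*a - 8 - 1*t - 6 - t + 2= 2*a^2 + a*(-t - 2) - 2*t - 12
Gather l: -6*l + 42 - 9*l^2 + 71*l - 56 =-9*l^2 + 65*l - 14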